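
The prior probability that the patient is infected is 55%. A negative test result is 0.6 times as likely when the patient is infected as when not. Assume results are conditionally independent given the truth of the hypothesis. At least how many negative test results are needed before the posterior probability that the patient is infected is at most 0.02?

9

Prior odds: 0.55 ÷ 0.45 = 11/9.
Likelihood ratio per negative test result = 0.6.
Target odds: 0.02 ÷ 0.98 = 1/49.
Need (11/9) × 0.6ⁿ ≤ 1/49, i.e. 0.6ⁿ ≤ 9/539.
0.6⁸ = 6561/390625 is still above 9/539 but 0.6⁹ = 19683/1953125 is at or below it, so n = 9.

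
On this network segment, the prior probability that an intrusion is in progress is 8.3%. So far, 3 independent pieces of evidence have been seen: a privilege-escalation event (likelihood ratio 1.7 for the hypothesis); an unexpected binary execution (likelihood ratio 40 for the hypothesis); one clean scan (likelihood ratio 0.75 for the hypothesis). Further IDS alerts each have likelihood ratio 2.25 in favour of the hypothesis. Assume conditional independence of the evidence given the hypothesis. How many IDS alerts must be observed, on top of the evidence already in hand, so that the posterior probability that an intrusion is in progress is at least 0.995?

5

Prior odds = 0.083/0.917 = 83/917.
Combined Bayes factor of the evidence already in hand = 1.7 × 40 × 0.75 = 51.
Odds after that evidence = (83/917) × 51 = 4233/917.
Target odds = 0.995/0.005 = 199.
Need 2.25ⁿ ≥ 199 ÷ (4233/917) = 182483/4233.
2.25⁴ = 25.62890625 falls short of 182483/4233 but 2.25⁵ = 59049/1024 reaches it, so n = 5.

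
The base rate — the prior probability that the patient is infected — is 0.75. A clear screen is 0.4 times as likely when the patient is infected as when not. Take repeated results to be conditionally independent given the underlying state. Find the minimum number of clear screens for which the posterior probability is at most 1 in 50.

Prior odds: 0.75 ÷ 0.25 = 3.
Likelihood ratio per clear screen = 0.4.
Target odds: 0.02 ÷ 0.98 = 1/49.
Require 0.4ⁿ ≤ 1/49 ÷ 3 = 1/147.
0.4⁵ = 0.01024 is still above 1/147 but 0.4⁶ = 64/15625 is at or below it, so n = 6.

6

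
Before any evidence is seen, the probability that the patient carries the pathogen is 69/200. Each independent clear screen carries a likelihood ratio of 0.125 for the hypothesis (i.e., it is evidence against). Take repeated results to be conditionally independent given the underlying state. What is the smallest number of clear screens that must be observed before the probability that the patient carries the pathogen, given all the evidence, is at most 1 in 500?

3

Prior odds: 0.345 ÷ 0.655 = 69/131.
Likelihood ratio per clear screen = 0.125.
Target odds: 0.002 ÷ 0.998 = 1/499.
Need (69/131) × 0.125ⁿ ≤ 1/499, i.e. 0.125ⁿ ≤ 131/34431.
0.125² = 0.015625 is still above 131/34431 but 0.125³ = 0.001953125 is at or below it, so n = 3.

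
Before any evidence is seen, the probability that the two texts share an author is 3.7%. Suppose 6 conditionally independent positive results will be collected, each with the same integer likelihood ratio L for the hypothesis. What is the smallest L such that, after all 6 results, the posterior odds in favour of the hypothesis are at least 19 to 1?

3

Prior odds = 0.037/0.963 = 37/963.
Target odds = 19.
Need L⁶ ≥ 19 ÷ (37/963) = 18297/37.
2⁶ = 64 < 18297/37 ≤ 729 = 3⁶, so L = 3.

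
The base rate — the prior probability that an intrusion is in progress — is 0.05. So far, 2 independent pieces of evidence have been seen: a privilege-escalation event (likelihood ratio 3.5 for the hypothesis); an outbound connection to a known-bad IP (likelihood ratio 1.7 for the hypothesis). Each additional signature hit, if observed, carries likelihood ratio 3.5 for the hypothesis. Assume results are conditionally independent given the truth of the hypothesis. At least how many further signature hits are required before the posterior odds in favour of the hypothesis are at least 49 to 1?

Prior odds = 0.05/0.95 = 1/19.
Combined Bayes factor of the evidence already in hand = 3.5 × 1.7 = 5.95.
Odds after that evidence = (1/19) × 5.95 = 119/380.
Target odds = 49.
Need 3.5ⁿ ≥ 49 ÷ (119/380) = 2660/17.
3.5⁴ = 150.0625 falls short of 2660/17 but 3.5⁵ = 525.21875 reaches it, so n = 5.

5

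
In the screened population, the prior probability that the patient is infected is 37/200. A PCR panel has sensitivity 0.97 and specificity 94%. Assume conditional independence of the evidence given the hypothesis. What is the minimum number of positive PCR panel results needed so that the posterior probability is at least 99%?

3

Prior odds = 0.185/0.815 = 37/163.
False-positive rate = 1 − 0.94 = 0.06; likelihood ratio of a positive = 0.97/0.06 = 97/6.
Target posterior odds = 0.99/0.01 = 99.
Need (37/163) × (97/6)ⁿ ≥ 99, i.e. (97/6)ⁿ ≥ 16137/37.
(97/6)² = 9409/36 falls short of 16137/37 but (97/6)³ = 912673/216 reaches it, so n = 3.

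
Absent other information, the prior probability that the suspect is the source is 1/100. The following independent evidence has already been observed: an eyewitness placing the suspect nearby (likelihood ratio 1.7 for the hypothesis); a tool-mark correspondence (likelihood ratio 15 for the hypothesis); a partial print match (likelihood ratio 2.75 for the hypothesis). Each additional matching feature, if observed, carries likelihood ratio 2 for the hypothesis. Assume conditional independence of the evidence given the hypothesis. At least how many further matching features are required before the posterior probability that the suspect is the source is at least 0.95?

Prior odds = 0.01/0.99 = 1/99.
Combined Bayes factor of the evidence already in hand = 1.7 × 15 × 2.75 = 70.125.
Odds after that evidence = (1/99) × 70.125 = 17/24.
Target odds = 0.95/0.05 = 19.
Need 2ⁿ ≥ 19 ÷ (17/24) = 456/17.
2⁴ = 16 falls short of 456/17 but 2⁵ = 32 reaches it, so n = 5.

5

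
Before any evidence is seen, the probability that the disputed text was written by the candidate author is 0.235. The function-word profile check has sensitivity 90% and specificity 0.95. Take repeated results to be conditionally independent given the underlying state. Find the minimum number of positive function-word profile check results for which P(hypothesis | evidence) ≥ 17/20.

2

Prior odds: 0.235 ÷ 0.765 = 47/153.
False-positive rate = 1 − 0.95 = 0.05; likelihood ratio of a positive = 0.9/0.05 = 18.
Target posterior odds = 0.85/0.15 = 17/3.
Require 18ⁿ ≥ 17/3 ÷ (47/153) = 867/47.
18¹ = 18 falls short of 867/47 but 18² = 324 reaches it, so n = 2.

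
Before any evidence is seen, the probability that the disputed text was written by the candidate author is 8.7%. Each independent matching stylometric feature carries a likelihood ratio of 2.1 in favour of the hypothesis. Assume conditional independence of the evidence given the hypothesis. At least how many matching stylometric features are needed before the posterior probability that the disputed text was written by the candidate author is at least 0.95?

8

Prior odds = 0.087/0.913 = 87/913.
Likelihood ratio per matching stylometric feature = 2.1.
Target odds: 0.95 ÷ 0.05 = 19.
Require 2.1ⁿ ≥ 19 ÷ (87/913) = 17347/87.
2.1⁷ ≈180.109 falls short of 17347/87 but 2.1⁸ ≈378.229 reaches it, so n = 8.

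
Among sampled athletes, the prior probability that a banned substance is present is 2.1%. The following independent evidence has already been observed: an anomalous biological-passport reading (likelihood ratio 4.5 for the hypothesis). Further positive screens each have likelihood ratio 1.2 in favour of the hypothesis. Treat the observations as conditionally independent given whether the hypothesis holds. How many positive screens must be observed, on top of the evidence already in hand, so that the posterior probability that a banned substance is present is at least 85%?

Prior odds = 0.021/0.979 = 21/979.
Bayes factor of the evidence already in hand = 4.5.
Odds after that evidence = (21/979) × 4.5 = 189/1958.
Target odds = 0.85/0.15 = 17/3.
Need 1.2ⁿ ≥ 17/3 ÷ (189/1958) = 33286/567.
1.2²² ≈55.2061 falls short of 33286/567 but 1.2²³ ≈66.2474 reaches it, so n = 23.

23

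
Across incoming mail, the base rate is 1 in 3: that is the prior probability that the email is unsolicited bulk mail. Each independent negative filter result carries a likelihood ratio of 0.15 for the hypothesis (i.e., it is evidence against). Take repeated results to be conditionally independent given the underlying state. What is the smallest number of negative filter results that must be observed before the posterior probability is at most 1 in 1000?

Prior odds = (1/3)/(2/3) = 0.5.
Likelihood ratio per negative filter result = 0.15.
Target odds: 0.001 ÷ 0.999 = 1/999.
Require 0.15ⁿ ≤ 1/999 ÷ 0.5 = 2/999.
0.15³ = 0.003375 is still above 2/999 but 0.15⁴ = 81/160000 is at or below it, so n = 4.

4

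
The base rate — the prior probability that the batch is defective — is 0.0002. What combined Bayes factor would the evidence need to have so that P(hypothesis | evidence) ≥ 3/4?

Prior odds = 0.0002/0.9998 = 1/4999.
Target odds = 0.75/0.25 = 3.
Required Bayes factor = 3 ÷ (1/4999) = 14997.

14997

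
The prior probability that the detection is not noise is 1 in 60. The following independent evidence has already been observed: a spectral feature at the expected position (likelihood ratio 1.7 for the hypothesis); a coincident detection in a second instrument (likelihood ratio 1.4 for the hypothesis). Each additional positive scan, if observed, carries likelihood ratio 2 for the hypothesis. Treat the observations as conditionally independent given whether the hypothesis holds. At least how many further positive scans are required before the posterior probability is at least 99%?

Prior odds = (1/60)/(59/60) = 1/59.
Combined Bayes factor of the evidence already in hand = 1.7 × 1.4 = 2.38.
Odds after that evidence = (1/59) × 2.38 = 119/2950.
Target odds = 0.99/0.01 = 99.
Need 2ⁿ ≥ 99 ÷ (119/2950) = 292050/119.
2¹¹ = 2048 falls short of 292050/119 but 2¹² = 4096 reaches it, so n = 12.

12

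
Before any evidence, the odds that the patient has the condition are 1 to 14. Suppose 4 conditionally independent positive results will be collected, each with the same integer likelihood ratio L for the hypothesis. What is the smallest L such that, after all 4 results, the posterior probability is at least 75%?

Prior odds = 1/14.
Target odds = 0.75/0.25 = 3.
Need L⁴ ≥ 3 ÷ (1/14) = 42.
2⁴ = 16 < 42 ≤ 81 = 3⁴, so L = 3.

3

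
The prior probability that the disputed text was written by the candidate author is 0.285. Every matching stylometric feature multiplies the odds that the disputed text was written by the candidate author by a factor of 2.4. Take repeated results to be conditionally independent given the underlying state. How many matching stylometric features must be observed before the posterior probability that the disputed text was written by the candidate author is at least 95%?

5

Prior odds = 0.285/0.715 = 57/143.
Likelihood ratio per matching stylometric feature = 2.4.
Target odds: 0.95 ÷ 0.05 = 19.
Need (57/143) × 2.4ⁿ ≥ 19, i.e. 2.4ⁿ ≥ 143/3.
2.4⁴ = 33.1776 falls short of 143/3 but 2.4⁵ = 79.62624 reaches it, so n = 5.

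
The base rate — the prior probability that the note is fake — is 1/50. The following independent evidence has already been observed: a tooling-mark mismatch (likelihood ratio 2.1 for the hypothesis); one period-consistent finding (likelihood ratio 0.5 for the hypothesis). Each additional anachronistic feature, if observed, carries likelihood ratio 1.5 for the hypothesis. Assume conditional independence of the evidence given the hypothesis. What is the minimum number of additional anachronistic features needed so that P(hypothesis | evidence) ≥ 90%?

15

Prior odds = 0.02/0.98 = 1/49.
Combined Bayes factor of the evidence already in hand = 2.1 × 0.5 = 1.05.
Odds after that evidence = (1/49) × 1.05 = 3/140.
Target odds = 0.9/0.1 = 9.
Need 1.5ⁿ ≥ 9 ÷ (3/140) = 420.
1.5¹⁴ = 4782969/16384 falls short of 420 but 1.5¹⁵ = 14348907/32768 reaches it, so n = 15.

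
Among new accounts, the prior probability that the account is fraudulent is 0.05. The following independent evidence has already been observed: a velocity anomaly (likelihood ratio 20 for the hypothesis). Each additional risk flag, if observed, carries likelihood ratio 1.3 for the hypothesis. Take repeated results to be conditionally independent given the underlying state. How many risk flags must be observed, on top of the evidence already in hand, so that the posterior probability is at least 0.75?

Prior odds = 0.05/0.95 = 1/19.
Bayes factor of the evidence already in hand = 20.
Odds after that evidence = (1/19) × 20 = 20/19.
Target odds = 0.75/0.25 = 3.
Need 1.3ⁿ ≥ 3 ÷ (20/19) = 2.85.
1.3³ = 2.197 falls short of 2.85 but 1.3⁴ = 2.8561 reaches it, so n = 4.

4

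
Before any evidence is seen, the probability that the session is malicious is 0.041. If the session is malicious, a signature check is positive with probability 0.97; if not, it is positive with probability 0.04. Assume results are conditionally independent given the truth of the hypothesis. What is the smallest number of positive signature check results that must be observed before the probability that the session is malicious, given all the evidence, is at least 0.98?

Prior odds: 0.041 ÷ 0.959 = 41/959.
Likelihood ratio of a positive = 0.97/0.04 = 24.25.
Target posterior odds = 0.98/0.02 = 49.
Need (41/959) × 24.25ⁿ ≥ 49, i.e. 24.25ⁿ ≥ 46991/41.
24.25² = 588.0625 falls short of 46991/41 but 24.25³ = 912673/64 reaches it, so n = 3.

3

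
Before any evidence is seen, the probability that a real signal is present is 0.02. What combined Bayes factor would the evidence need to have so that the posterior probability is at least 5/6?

245

Prior odds = 0.02/0.98 = 1/49.
Target odds = (5/6)/(1/6) = 5.
Required Bayes factor = 5 ÷ (1/49) = 245.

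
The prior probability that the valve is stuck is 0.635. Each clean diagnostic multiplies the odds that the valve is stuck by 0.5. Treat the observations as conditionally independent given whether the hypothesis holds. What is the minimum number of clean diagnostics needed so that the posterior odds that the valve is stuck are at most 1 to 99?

8

Prior odds: 0.635 ÷ 0.365 = 127/73.
Likelihood ratio per clean diagnostic = 0.5.
Target odds = 1/99.
Need (127/73) × 0.5ⁿ ≤ 1/99, i.e. 0.5ⁿ ≤ 73/12573.
0.5⁷ = 0.0078125 is still above 73/12573 but 0.5⁸ = 0.00390625 is at or below it, so n = 8.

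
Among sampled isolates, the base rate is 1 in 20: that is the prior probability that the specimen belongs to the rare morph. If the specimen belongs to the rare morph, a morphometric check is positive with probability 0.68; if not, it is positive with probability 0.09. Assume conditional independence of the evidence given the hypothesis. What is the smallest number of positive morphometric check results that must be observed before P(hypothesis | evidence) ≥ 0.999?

Prior odds = 0.05/0.95 = 1/19.
Likelihood ratio of a positive = 0.68/0.09 = 68/9.
Target posterior odds = 0.999/0.001 = 999.
Need (1/19) × (68/9)ⁿ ≥ 999, i.e. (68/9)ⁿ ≥ 18981.
(68/9)⁴ = 21381376/6561 falls short of 18981 but (68/9)⁵ ≈24622.5 reaches it, so n = 5.

5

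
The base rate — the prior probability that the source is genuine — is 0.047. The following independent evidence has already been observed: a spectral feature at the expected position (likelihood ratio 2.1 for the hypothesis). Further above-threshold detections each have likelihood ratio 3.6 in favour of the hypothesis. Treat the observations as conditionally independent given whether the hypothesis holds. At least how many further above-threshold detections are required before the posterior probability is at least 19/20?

5

Prior odds = 0.047/0.953 = 47/953.
Bayes factor of the evidence already in hand = 2.1.
Odds after that evidence = (47/953) × 2.1 = 987/9530.
Target odds = 0.95/0.05 = 19.
Need 3.6ⁿ ≥ 19 ÷ (987/9530) = 181070/987.
3.6⁴ = 167.9616 falls short of 181070/987 but 3.6⁵ = 604.66176 reaches it, so n = 5.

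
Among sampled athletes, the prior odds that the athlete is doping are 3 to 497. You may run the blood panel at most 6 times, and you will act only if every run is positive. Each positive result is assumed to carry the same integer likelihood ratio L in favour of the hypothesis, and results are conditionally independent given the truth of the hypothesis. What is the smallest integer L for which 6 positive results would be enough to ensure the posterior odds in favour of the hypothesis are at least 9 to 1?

4

Prior odds = 3/497.
Target odds = 9.
Need L⁶ ≥ 9 ÷ (3/497) = 1491.
3⁶ = 729 < 1491 ≤ 4096 = 4⁶, so L = 4.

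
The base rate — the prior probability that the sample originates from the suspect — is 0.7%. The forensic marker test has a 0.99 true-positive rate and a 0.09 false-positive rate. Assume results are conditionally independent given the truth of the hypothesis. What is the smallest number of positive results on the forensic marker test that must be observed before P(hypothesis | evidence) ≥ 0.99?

4

Prior odds = 0.007/0.993 = 7/993.
Likelihood ratio of a positive result = 0.99/0.09 = 11.
Target odds: 0.99 ÷ 0.01 = 99.
Need (7/993) × 11ⁿ ≥ 99, i.e. 11ⁿ ≥ 98307/7.
11³ = 1331 falls short of 98307/7 but 11⁴ = 14641 reaches it, so n = 4.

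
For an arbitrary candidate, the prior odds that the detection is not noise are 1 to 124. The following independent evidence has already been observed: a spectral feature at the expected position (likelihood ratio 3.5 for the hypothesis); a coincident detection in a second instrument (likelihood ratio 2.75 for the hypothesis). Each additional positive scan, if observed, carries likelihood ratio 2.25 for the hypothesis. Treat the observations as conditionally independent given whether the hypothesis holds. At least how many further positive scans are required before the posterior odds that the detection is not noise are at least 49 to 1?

Prior odds = 1/124.
Combined Bayes factor of the evidence already in hand = 3.5 × 2.75 = 9.625.
Odds after that evidence = (1/124) × 9.625 = 77/992.
Target odds = 49.
Need 2.25ⁿ ≥ 49 ÷ (77/992) = 6944/11.
2.25⁷ = 4782969/16384 falls short of 6944/11 but 2.25⁸ = 43046721/65536 reaches it, so n = 8.

8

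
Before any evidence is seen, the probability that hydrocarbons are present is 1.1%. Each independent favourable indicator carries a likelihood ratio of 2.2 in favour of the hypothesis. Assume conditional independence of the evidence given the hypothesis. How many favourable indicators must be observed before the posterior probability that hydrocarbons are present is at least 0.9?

9

Prior odds = 0.011/0.989 = 11/989.
Likelihood ratio per favourable indicator = 2.2.
Target posterior odds = 0.9/0.1 = 9.
Need (11/989) × 2.2ⁿ ≥ 9, i.e. 2.2ⁿ ≥ 8901/11.
2.2⁸ = 214358881/390625 falls short of 8901/11 but 2.2⁹ ≈1207.27 reaches it, so n = 9.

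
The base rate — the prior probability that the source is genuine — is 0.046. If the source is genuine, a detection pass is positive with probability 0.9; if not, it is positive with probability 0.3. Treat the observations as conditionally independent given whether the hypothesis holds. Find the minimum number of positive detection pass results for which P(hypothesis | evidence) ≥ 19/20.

Prior odds: 0.046 ÷ 0.954 = 23/477.
Likelihood ratio of a positive = 0.9/0.3 = 3.
Target posterior odds = 0.95/0.05 = 19.
Need (23/477) × 3ⁿ ≥ 19, i.e. 3ⁿ ≥ 9063/23.
3⁵ = 243 falls short of 9063/23 but 3⁶ = 729 reaches it, so n = 6.

6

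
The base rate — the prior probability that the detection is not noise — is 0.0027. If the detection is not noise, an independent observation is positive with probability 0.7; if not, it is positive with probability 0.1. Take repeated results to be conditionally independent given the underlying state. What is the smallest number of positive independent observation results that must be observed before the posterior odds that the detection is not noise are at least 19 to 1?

Prior odds: 0.0027 ÷ 0.9973 = 27/9973.
Likelihood ratio of a positive = 0.7/0.1 = 7.
Target odds = 19.
Require 7ⁿ ≥ 19 ÷ (27/9973) = 189487/27.
7⁴ = 2401 falls short of 189487/27 but 7⁵ = 16807 reaches it, so n = 5.

5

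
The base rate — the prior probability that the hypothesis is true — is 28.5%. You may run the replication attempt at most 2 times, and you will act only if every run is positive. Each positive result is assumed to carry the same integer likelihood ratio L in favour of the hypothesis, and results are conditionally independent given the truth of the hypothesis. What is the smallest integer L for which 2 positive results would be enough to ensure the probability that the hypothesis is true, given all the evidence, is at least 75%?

Prior odds = 0.285/0.715 = 57/143.
Target odds = 0.75/0.25 = 3.
Need L² ≥ 3 ÷ (57/143) = 143/19.
2² = 4 < 143/19 ≤ 9 = 3², so L = 3.

3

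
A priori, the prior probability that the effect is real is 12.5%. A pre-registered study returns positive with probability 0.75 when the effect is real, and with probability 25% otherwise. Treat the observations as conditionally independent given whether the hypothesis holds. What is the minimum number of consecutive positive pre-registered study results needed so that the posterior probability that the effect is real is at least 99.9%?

Prior odds: 0.125 ÷ 0.875 = 1/7.
Likelihood ratio of a positive result = 0.75/0.25 = 3.
Target posterior odds = 0.999/0.001 = 999.
Require 3ⁿ ≥ 999 ÷ (1/7) = 6993.
3⁸ = 6561 falls short of 6993 but 3⁹ = 19683 reaches it, so n = 9.

9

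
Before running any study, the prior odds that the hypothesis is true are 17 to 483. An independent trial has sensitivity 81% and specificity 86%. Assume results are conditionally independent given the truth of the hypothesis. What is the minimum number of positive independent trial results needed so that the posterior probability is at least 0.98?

Prior odds = 17/483.
False-positive rate = 1 − 0.86 = 0.14; likelihood ratio of a positive = 0.81/0.14 = 81/14.
Target posterior odds = 0.98/0.02 = 49.
Require (81/14)ⁿ ≥ 49 ÷ (17/483) = 23667/17.
(81/14)⁴ = 43046721/38416 falls short of 23667/17 but (81/14)⁵ ≈6483.13 reaches it, so n = 5.

5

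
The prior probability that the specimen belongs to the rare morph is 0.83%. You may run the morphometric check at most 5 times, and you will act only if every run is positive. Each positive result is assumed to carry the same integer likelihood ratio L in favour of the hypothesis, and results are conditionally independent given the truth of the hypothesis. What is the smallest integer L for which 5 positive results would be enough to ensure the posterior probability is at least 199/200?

8

Prior odds = 0.0083/0.9917 = 83/9917.
Target odds = 0.995/0.005 = 199.
Need L⁵ ≥ 199 ÷ (83/9917) = 1973483/83.
7⁵ = 16807 < 1973483/83 ≤ 32768 = 8⁵, so L = 8.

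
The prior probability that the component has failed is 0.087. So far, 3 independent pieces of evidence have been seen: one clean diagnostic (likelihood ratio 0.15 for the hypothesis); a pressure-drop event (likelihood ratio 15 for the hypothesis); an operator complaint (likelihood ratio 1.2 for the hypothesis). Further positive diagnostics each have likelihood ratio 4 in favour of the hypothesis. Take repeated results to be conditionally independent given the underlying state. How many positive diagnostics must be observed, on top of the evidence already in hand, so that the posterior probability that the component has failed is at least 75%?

Prior odds = 0.087/0.913 = 87/913.
Combined Bayes factor of the evidence already in hand = 0.15 × 15 × 1.2 = 2.7.
Odds after that evidence = (87/913) × 2.7 = 2349/9130.
Target odds = 0.75/0.25 = 3.
Need 4ⁿ ≥ 3 ÷ (2349/9130) = 9130/783.
4¹ = 4 falls short of 9130/783 but 4² = 16 reaches it, so n = 2.

2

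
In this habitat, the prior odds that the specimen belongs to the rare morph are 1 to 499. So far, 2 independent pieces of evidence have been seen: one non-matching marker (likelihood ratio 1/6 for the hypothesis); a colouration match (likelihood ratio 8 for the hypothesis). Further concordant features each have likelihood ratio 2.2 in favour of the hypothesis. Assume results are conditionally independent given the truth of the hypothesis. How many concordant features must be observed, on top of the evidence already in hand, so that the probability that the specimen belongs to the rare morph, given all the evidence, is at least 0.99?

14

Prior odds = 1/499.
Combined Bayes factor of the evidence already in hand = (1/6) × 8 = 4/3.
Odds after that evidence = (1/499) × 4/3 = 4/1497.
Target odds = 0.99/0.01 = 99.
Need 2.2ⁿ ≥ 99 ÷ (4/1497) = 37050.75.
2.2¹³ ≈28281 falls short of 37050.75 but 2.2¹⁴ ≈62218.2 reaches it, so n = 14.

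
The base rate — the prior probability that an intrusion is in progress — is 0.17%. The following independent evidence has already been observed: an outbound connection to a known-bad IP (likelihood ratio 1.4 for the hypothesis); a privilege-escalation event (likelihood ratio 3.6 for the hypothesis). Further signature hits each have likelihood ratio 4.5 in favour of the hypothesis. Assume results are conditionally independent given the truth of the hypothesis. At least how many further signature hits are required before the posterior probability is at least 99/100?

7

Prior odds = 0.0017/0.9983 = 17/9983.
Combined Bayes factor of the evidence already in hand = 1.4 × 3.6 = 5.04.
Odds after that evidence = (17/9983) × 5.04 = 2142/249575.
Target odds = 0.99/0.01 = 99.
Need 4.5ⁿ ≥ 99 ÷ (2142/249575) = 2745325/238.
4.5⁶ = 8303.765625 falls short of 2745325/238 but 4.5⁷ = 4782969/128 reaches it, so n = 7.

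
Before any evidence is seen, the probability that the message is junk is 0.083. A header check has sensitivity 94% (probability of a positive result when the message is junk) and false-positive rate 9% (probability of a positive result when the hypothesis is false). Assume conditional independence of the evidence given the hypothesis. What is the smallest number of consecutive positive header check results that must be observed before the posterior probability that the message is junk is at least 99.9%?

Prior odds: 0.083 ÷ 0.917 = 83/917.
Likelihood ratio of a positive result = 0.94/0.09 = 94/9.
Target posterior odds = 0.999/0.001 = 999.
Require (94/9)ⁿ ≥ 999 ÷ (83/917) = 916083/83.
(94/9)³ = 830584/729 falls short of 916083/83 but (94/9)⁴ = 78074896/6561 reaches it, so n = 4.

4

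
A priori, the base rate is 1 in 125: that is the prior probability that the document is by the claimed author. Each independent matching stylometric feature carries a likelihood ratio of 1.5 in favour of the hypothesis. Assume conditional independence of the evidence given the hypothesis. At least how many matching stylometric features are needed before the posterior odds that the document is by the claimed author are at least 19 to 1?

20

Prior odds = 0.008/0.992 = 1/124.
Likelihood ratio per matching stylometric feature = 1.5.
Target odds = 19.
Need (1/124) × 1.5ⁿ ≥ 19, i.e. 1.5ⁿ ≥ 2356.
1.5¹⁹ ≈2216.84 falls short of 2356 but 1.5²⁰ ≈3325.26 reaches it, so n = 20.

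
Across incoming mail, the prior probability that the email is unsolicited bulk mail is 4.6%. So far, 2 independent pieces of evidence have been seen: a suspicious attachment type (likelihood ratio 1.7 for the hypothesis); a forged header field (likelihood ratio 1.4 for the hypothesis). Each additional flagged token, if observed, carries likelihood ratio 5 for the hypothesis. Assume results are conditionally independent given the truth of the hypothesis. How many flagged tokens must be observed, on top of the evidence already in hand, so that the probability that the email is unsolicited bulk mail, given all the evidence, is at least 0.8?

Prior odds = 0.046/0.954 = 23/477.
Combined Bayes factor of the evidence already in hand = 1.7 × 1.4 = 2.38.
Odds after that evidence = (23/477) × 2.38 = 2737/23850.
Target odds = 0.8/0.2 = 4.
Need 5ⁿ ≥ 4 ÷ (2737/23850) = 95400/2737.
5² = 25 falls short of 95400/2737 but 5³ = 125 reaches it, so n = 3.

3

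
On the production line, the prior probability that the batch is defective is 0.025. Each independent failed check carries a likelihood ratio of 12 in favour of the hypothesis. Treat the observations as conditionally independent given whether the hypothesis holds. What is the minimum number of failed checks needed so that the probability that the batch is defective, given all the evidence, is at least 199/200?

Prior odds: 0.025 ÷ 0.975 = 1/39.
Likelihood ratio per failed check = 12.
Target odds: 0.995 ÷ 0.005 = 199.
Require 12ⁿ ≥ 199 ÷ (1/39) = 7761.
12³ = 1728 falls short of 7761 but 12⁴ = 20736 reaches it, so n = 4.

4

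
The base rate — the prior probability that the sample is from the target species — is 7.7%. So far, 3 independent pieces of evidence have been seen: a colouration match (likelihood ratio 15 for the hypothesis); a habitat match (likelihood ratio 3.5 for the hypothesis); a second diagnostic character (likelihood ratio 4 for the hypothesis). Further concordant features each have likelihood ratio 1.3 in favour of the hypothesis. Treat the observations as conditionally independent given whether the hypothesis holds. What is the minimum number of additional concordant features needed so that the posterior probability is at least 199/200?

10

Prior odds = 0.077/0.923 = 77/923.
Combined Bayes factor of the evidence already in hand = 15 × 3.5 × 4 = 210.
Odds after that evidence = (77/923) × 210 = 16170/923.
Target odds = 0.995/0.005 = 199.
Need 1.3ⁿ ≥ 199 ÷ (16170/923) = 183677/16170.
1.3⁹ ≈10.6045 falls short of 183677/16170 but 1.3¹⁰ ≈13.7858 reaches it, so n = 10.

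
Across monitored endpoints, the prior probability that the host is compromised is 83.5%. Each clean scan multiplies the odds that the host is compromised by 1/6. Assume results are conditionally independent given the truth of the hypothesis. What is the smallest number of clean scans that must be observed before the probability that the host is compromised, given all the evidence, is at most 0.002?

Prior odds = 0.835/0.165 = 167/33.
Likelihood ratio per clean scan = 1/6.
Target posterior odds = 0.002/0.998 = 1/499.
Need (167/33) × (1/6)ⁿ ≤ 1/499, i.e. (1/6)ⁿ ≤ 33/83333.
(1/6)⁴ = 1/1296 is still above 33/83333 but (1/6)⁵ = 1/7776 is at or below it, so n = 5.

5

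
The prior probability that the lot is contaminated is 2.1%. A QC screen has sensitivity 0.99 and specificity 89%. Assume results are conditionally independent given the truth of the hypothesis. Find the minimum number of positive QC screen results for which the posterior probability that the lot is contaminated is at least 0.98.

4

Prior odds: 0.021 ÷ 0.979 = 21/979.
False-positive rate = 1 − 0.89 = 0.11; likelihood ratio of a positive = 0.99/0.11 = 9.
Target posterior odds = 0.98/0.02 = 49.
Require 9ⁿ ≥ 49 ÷ (21/979) = 6853/3.
9³ = 729 falls short of 6853/3 but 9⁴ = 6561 reaches it, so n = 4.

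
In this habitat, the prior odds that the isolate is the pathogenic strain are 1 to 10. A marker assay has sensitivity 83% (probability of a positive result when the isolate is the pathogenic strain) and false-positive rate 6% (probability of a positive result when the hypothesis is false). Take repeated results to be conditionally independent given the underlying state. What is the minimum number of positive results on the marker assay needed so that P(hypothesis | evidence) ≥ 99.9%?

Prior odds = 0.1.
Likelihood ratio of a positive result = 0.83/0.06 = 83/6.
Target odds: 0.999 ÷ 0.001 = 999.
Require (83/6)ⁿ ≥ 999 ÷ 0.1 = 9990.
(83/6)³ = 571787/216 falls short of 9990 but (83/6)⁴ = 47458321/1296 reaches it, so n = 4.

4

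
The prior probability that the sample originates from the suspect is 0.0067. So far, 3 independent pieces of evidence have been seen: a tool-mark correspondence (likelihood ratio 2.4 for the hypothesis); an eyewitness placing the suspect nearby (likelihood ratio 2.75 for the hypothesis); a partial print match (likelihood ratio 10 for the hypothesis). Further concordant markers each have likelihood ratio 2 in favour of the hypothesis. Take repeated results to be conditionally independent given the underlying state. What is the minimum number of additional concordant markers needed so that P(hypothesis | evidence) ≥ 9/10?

5

Prior odds = 0.0067/0.9933 = 67/9933.
Combined Bayes factor of the evidence already in hand = 2.4 × 2.75 × 10 = 66.
Odds after that evidence = (67/9933) × 66 = 134/301.
Target odds = 0.9/0.1 = 9.
Need 2ⁿ ≥ 9 ÷ (134/301) = 2709/134.
2⁴ = 16 falls short of 2709/134 but 2⁵ = 32 reaches it, so n = 5.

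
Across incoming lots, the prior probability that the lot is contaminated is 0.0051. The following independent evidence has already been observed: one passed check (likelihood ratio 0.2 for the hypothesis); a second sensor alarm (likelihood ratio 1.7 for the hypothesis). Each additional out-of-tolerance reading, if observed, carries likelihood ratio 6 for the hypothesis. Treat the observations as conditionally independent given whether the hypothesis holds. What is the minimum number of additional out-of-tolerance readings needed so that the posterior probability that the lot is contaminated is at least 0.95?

Prior odds = 0.0051/0.9949 = 51/9949.
Combined Bayes factor of the evidence already in hand = 0.2 × 1.7 = 0.34.
Odds after that evidence = (51/9949) × 0.34 = 867/497450.
Target odds = 0.95/0.05 = 19.
Need 6ⁿ ≥ 19 ÷ (867/497450) = 9451550/867.
6⁵ = 7776 falls short of 9451550/867 but 6⁶ = 46656 reaches it, so n = 6.

6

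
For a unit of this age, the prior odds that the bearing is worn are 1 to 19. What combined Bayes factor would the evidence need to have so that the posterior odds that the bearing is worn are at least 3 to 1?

57

Prior odds = 1/19.
Target odds = 3.
Required Bayes factor = 3 ÷ (1/19) = 57.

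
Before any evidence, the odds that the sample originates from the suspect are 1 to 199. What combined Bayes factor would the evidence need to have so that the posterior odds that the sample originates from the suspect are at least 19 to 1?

3781

Prior odds = 1/199.
Target odds = 19.
Required Bayes factor = 19 ÷ (1/199) = 3781.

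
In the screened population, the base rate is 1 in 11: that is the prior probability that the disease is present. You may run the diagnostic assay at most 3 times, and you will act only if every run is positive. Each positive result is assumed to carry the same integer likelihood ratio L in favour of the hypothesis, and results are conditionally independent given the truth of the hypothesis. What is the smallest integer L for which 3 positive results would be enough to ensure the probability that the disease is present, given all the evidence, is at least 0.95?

Prior odds = (1/11)/(10/11) = 0.1.
Target odds = 0.95/0.05 = 19.
Need L³ ≥ 19 ÷ 0.1 = 190.
5³ = 125 < 190 ≤ 216 = 6³, so L = 6.

6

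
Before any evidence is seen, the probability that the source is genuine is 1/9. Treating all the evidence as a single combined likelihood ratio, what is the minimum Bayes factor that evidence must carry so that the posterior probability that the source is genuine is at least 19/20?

Prior odds = (1/9)/(8/9) = 0.125.
Target odds = 0.95/0.05 = 19.
Required Bayes factor = 19 ÷ 0.125 = 152.

152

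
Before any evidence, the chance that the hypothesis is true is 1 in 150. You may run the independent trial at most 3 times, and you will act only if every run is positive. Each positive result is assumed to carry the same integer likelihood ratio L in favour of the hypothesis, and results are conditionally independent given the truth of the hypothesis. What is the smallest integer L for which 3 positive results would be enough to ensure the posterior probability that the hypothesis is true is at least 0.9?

Prior odds = (1/150)/(149/150) = 1/149.
Target odds = 0.9/0.1 = 9.
Need L³ ≥ 9 ÷ (1/149) = 1341.
11³ = 1331 < 1341 ≤ 1728 = 12³, so L = 12.

12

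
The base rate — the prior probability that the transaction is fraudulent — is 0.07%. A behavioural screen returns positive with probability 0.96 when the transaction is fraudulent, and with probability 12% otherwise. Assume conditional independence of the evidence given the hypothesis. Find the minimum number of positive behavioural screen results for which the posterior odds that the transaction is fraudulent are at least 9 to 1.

Prior odds = 0.0007/0.9993 = 7/9993.
Likelihood ratio of a positive result = 0.96/0.12 = 8.
Target odds = 9.
Require 8ⁿ ≥ 9 ÷ (7/9993) = 89937/7.
8⁴ = 4096 falls short of 89937/7 but 8⁵ = 32768 reaches it, so n = 5.

5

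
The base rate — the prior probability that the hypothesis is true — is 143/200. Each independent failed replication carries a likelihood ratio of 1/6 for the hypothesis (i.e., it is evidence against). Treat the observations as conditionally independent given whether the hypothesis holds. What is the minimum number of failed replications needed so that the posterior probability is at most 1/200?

4

Prior odds: 0.715 ÷ 0.285 = 143/57.
Likelihood ratio per failed replication = 1/6.
Target odds: 0.005 ÷ 0.995 = 1/199.
Need (143/57) × (1/6)ⁿ ≤ 1/199, i.e. (1/6)ⁿ ≤ 57/28457.
(1/6)³ = 1/216 is still above 57/28457 but (1/6)⁴ = 1/1296 is at or below it, so n = 4.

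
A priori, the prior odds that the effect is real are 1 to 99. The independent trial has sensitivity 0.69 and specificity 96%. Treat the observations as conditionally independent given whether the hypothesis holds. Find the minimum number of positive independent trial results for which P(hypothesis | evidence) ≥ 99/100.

Prior odds = 1/99.
False-positive rate = 1 − 0.96 = 0.04; likelihood ratio of a positive = 0.69/0.04 = 17.25.
Target odds: 0.99 ÷ 0.01 = 99.
Require 17.25ⁿ ≥ 99 ÷ (1/99) = 9801.
17.25³ = 5132.953125 falls short of 9801 but 17.25⁴ = 22667121/256 reaches it, so n = 4.

4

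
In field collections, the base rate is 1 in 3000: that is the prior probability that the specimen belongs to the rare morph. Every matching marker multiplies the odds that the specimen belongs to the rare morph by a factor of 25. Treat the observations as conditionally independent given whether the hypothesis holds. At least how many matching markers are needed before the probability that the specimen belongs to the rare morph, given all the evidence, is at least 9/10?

Prior odds: (1/3000) ÷ (2999/3000) = 1/2999.
Likelihood ratio per matching marker = 25.
Target posterior odds = 0.9/0.1 = 9.
Need (1/2999) × 25ⁿ ≥ 9, i.e. 25ⁿ ≥ 26991.
25³ = 15625 falls short of 26991 but 25⁴ = 390625 reaches it, so n = 4.

4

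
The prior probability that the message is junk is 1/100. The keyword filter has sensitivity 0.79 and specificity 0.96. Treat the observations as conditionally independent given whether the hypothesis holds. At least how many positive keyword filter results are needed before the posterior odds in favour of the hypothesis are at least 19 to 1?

Prior odds: 0.01 ÷ 0.99 = 1/99.
False-positive rate = 1 − 0.96 = 0.04; likelihood ratio of a positive = 0.79/0.04 = 19.75.
Target odds = 19.
Require 19.75ⁿ ≥ 19 ÷ (1/99) = 1881.
19.75² = 390.0625 falls short of 1881 but 19.75³ = 7703.734375 reaches it, so n = 3.

3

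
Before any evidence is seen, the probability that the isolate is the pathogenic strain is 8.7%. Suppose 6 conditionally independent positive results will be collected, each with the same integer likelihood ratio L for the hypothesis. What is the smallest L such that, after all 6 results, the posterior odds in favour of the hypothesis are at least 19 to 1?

Prior odds = 0.087/0.913 = 87/913.
Target odds = 19.
Need L⁶ ≥ 19 ÷ (87/913) = 17347/87.
2⁶ = 64 < 17347/87 ≤ 729 = 3⁶, so L = 3.

3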